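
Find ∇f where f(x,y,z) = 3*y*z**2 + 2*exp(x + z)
(2*exp(x + z), 3*z**2, 6*y*z + 2*exp(x + z))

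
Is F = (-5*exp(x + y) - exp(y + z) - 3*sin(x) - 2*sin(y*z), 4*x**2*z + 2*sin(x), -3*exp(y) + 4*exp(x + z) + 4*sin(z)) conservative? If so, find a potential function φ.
No, ∇×F = (-4*x**2 - 3*exp(y), -2*y*cos(y*z) - 4*exp(x + z) - exp(y + z), 8*x*z + 2*z*cos(y*z) + 5*exp(x + y) + exp(y + z) + 2*cos(x)) ≠ 0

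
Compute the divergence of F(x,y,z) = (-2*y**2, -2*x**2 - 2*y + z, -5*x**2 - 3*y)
-2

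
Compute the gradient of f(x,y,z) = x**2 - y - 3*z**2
(2*x, -1, -6*z)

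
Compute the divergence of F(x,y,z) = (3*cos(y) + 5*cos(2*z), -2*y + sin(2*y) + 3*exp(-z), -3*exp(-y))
2*cos(2*y) - 2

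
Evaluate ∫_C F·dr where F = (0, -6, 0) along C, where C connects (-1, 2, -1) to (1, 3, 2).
-6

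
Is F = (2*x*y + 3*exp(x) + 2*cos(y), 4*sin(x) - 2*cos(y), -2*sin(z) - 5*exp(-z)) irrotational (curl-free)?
No, ∇×F = (0, 0, -2*x + 2*sin(y) + 4*cos(x))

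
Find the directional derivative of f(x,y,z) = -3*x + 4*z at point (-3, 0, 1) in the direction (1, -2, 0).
-3*sqrt(5)/5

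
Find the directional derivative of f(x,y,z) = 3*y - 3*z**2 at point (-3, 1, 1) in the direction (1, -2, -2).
2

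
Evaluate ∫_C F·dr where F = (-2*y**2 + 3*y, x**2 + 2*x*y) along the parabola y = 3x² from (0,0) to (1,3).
81/10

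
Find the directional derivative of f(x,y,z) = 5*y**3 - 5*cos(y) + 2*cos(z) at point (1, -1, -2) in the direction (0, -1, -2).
sqrt(5)*(-3 - 4*sin(2)/5 + sin(1))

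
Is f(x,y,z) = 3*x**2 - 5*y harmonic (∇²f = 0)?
No, ∇²f = 6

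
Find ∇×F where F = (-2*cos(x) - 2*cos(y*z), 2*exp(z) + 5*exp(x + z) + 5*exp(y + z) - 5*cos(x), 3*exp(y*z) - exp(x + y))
(3*z*exp(y*z) - 2*exp(z) - exp(x + y) - 5*exp(x + z) - 5*exp(y + z), 2*y*sin(y*z) + exp(x + y), -2*z*sin(y*z) + 5*exp(x + z) + 5*sin(x))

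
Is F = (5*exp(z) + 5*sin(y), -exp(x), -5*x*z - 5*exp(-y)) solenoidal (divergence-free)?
No, ∇·F = -5*x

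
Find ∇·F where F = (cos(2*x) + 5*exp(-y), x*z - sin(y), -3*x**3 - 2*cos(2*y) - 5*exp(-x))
-2*sin(2*x) - cos(y)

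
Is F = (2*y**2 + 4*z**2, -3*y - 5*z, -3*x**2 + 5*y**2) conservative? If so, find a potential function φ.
No, ∇×F = (10*y + 5, 6*x + 8*z, -4*y) ≠ 0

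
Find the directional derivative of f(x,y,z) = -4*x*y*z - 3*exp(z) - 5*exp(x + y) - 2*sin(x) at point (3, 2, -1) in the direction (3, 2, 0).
sqrt(13)*(-25*exp(5) - 6*cos(3) + 48)/13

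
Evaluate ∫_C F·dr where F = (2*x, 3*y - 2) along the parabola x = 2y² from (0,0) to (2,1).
7/2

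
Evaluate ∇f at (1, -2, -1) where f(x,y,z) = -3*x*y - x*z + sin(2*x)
(2*cos(2) + 7, -3, -1)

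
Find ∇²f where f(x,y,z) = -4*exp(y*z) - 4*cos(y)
-4*y**2*exp(y*z) - 4*z**2*exp(y*z) + 4*cos(y)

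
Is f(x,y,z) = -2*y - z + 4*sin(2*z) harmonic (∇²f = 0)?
No, ∇²f = -16*sin(2*z)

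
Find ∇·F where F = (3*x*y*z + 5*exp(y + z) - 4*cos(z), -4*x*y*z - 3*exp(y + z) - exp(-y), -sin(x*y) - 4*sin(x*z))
-4*x*z - 4*x*cos(x*z) + 3*y*z - 3*exp(y + z) + exp(-y)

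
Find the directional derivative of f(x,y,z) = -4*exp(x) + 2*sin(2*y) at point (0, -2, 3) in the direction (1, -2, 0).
-4*sqrt(5)*(2*cos(4) + 1)/5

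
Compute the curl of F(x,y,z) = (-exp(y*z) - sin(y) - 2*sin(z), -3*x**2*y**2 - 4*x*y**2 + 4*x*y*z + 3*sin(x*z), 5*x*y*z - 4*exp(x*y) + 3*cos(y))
(-4*x*y + 5*x*z - 4*x*exp(x*y) - 3*x*cos(x*z) - 3*sin(y), -5*y*z + 4*y*exp(x*y) - y*exp(y*z) - 2*cos(z), -6*x*y**2 - 4*y**2 + 4*y*z + z*exp(y*z) + 3*z*cos(x*z) + cos(y))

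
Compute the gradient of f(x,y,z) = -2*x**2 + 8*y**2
(-4*x, 16*y, 0)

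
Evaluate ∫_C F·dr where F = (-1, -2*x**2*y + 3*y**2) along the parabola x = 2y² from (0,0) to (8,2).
-256/3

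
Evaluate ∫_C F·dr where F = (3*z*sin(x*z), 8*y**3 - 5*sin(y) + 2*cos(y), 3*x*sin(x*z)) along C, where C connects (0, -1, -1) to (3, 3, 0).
5*cos(3) - 5*cos(1) + 2*sin(3) + 2*sin(1) + 160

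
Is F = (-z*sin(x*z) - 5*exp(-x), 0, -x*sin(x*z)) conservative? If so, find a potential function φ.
Yes, F is conservative. φ = cos(x*z) + 5*exp(-x)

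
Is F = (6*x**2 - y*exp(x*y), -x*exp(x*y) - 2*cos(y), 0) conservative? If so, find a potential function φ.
Yes, F is conservative. φ = 2*x**3 - exp(x*y) - 2*sin(y)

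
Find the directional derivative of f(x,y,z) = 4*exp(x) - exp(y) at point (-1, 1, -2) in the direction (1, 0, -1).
2*sqrt(2)*exp(-1)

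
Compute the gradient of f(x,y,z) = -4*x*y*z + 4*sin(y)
(-4*y*z, -4*x*z + 4*cos(y), -4*x*y)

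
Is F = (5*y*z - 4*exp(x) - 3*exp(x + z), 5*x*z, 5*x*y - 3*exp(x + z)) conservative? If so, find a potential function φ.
Yes, F is conservative. φ = 5*x*y*z - 4*exp(x) - 3*exp(x + z)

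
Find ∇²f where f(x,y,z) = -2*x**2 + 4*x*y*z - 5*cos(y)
5*cos(y) - 4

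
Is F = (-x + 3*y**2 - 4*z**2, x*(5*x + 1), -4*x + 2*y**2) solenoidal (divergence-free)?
No, ∇·F = -1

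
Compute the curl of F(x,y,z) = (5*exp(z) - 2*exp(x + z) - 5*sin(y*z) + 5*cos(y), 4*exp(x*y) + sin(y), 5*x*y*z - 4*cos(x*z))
(5*x*z, -5*y*z - 5*y*cos(y*z) - 4*z*sin(x*z) + 5*exp(z) - 2*exp(x + z), 4*y*exp(x*y) + 5*z*cos(y*z) + 5*sin(y))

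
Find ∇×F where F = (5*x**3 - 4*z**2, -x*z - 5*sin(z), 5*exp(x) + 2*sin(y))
(x + 2*cos(y) + 5*cos(z), -8*z - 5*exp(x), -z)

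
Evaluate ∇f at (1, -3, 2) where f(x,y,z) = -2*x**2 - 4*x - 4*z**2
(-8, 0, -16)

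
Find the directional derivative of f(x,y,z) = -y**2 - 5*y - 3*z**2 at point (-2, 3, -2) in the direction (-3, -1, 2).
5*sqrt(14)/2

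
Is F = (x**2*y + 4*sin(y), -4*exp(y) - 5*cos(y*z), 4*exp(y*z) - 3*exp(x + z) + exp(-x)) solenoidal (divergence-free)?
No, ∇·F = 2*x*y + 4*y*exp(y*z) + 5*z*sin(y*z) - 4*exp(y) - 3*exp(x + z)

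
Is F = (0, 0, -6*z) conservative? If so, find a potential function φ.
Yes, F is conservative. φ = -3*z**2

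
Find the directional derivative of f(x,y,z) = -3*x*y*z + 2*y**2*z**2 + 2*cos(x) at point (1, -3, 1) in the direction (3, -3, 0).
sqrt(2)*(12 - sin(1))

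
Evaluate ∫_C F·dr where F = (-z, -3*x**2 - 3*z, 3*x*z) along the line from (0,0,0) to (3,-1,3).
36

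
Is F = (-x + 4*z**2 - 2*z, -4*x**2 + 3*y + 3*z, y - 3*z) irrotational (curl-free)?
No, ∇×F = (-2, 8*z - 2, -8*x)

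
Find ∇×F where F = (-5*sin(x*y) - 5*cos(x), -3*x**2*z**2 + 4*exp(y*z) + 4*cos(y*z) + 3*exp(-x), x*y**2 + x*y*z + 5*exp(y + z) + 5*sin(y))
(6*x**2*z + 2*x*y + x*z - 4*y*exp(y*z) + 4*y*sin(y*z) + 5*exp(y + z) + 5*cos(y), y*(-y - z), -6*x*z**2 + 5*x*cos(x*y) - 3*exp(-x))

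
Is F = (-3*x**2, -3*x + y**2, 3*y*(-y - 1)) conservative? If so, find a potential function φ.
No, ∇×F = (-6*y - 3, 0, -3) ≠ 0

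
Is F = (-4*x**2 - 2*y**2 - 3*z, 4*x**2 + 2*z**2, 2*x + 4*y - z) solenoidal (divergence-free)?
No, ∇·F = -8*x - 1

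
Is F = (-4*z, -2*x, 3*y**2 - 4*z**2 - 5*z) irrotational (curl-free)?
No, ∇×F = (6*y, -4, -2)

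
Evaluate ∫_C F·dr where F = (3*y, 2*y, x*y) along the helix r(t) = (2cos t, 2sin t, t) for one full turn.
-12*pi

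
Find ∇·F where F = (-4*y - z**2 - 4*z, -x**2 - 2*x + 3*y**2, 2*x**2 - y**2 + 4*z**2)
6*y + 8*z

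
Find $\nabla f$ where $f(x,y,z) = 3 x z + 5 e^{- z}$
(3*z, 0, 3*x - 5*exp(-z))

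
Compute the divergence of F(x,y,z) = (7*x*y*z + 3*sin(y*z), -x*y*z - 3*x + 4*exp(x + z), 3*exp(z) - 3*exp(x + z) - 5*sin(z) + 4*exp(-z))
-x*z + 7*y*z + 3*exp(z) - 3*exp(x + z) - 5*cos(z) - 4*exp(-z)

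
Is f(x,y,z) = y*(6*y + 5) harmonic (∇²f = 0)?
No, ∇²f = 12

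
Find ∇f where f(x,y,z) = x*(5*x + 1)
(10*x + 1, 0, 0)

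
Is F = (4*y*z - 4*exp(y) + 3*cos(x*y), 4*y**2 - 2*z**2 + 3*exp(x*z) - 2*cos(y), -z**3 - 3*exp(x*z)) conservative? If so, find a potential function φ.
No, ∇×F = (-3*x*exp(x*z) + 4*z, 4*y + 3*z*exp(x*z), 3*x*sin(x*y) + 3*z*exp(x*z) - 4*z + 4*exp(y)) ≠ 0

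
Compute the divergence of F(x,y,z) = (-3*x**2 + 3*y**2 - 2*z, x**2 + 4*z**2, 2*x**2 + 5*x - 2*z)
-6*x - 2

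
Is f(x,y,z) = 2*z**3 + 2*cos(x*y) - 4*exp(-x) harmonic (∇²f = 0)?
No, ∇²f = -2*x**2*cos(x*y) - 2*y**2*cos(x*y) + 12*z - 4*exp(-x)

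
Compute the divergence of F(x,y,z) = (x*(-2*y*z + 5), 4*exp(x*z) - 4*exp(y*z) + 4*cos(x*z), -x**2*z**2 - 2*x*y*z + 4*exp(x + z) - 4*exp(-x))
-2*x**2*z - 2*x*y - 2*y*z - 4*z*exp(y*z) + 4*exp(x + z) + 5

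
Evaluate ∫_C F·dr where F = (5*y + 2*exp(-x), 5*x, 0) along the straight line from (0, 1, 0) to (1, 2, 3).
12 - 2*exp(-1)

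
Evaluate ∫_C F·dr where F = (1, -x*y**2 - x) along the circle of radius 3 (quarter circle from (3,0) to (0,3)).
-117*pi/16 - 3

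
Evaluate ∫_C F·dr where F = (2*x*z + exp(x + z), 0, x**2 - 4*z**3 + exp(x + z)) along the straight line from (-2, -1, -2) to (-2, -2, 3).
-45 - exp(-4) + E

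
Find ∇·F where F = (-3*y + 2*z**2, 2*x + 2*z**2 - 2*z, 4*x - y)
0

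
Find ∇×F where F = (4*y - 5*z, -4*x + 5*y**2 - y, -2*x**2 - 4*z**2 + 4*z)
(0, 4*x - 5, -8)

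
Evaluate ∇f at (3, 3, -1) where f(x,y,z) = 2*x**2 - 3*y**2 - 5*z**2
(12, -18, 10)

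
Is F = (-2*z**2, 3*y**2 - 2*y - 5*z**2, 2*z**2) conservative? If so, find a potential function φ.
No, ∇×F = (10*z, -4*z, 0) ≠ 0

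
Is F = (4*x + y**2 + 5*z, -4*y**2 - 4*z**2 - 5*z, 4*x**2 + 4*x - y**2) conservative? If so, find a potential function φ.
No, ∇×F = (-2*y + 8*z + 5, 1 - 8*x, -2*y) ≠ 0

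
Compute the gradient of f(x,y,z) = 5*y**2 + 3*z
(0, 10*y, 3)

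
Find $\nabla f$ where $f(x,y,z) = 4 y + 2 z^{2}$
(0, 4, 4*z)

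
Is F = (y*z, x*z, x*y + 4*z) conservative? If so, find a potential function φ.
Yes, F is conservative. φ = z*(x*y + 2*z)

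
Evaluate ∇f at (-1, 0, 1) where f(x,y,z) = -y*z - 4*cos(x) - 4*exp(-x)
(-4*sin(1) + 4*E, -1, 0)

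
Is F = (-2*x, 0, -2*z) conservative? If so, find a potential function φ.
Yes, F is conservative. φ = -x**2 - z**2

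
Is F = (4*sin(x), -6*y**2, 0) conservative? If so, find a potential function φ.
Yes, F is conservative. φ = -2*y**3 - 4*cos(x)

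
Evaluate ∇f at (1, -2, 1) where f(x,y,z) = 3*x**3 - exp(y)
(9, -exp(-2), 0)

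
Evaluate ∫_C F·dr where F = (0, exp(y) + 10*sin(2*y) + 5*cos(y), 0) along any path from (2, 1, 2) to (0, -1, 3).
-10*sin(1) - E + exp(-1)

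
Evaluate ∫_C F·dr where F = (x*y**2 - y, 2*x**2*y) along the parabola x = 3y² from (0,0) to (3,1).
4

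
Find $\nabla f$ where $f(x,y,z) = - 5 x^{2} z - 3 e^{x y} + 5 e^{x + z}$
(-10*x*z - 3*y*exp(x*y) + 5*exp(x + z), -3*x*exp(x*y), -5*x**2 + 5*exp(x + z))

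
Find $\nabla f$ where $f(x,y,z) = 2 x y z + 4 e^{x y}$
(2*y*(z + 2*exp(x*y)), 2*x*(z + 2*exp(x*y)), 2*x*y)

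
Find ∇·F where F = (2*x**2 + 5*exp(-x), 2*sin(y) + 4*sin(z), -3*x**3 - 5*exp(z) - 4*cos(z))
4*x - 5*exp(z) + 4*sin(z) + 2*cos(y) - 5*exp(-x)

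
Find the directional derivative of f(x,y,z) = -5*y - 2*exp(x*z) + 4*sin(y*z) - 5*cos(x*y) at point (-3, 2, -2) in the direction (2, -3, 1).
sqrt(14)*(32*cos(4) + 15 - 65*sin(6) + 14*exp(6))/14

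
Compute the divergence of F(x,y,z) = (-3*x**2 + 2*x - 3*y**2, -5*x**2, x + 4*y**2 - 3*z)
-6*x - 1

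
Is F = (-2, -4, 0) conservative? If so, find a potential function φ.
Yes, F is conservative. φ = -2*x - 4*y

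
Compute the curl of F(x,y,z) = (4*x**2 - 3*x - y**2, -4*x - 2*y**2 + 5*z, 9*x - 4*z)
(-5, -9, 2*y - 4)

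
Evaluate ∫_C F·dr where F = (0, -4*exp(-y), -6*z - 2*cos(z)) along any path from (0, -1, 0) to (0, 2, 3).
-27 - 4*E - 2*sin(3) + 4*exp(-2)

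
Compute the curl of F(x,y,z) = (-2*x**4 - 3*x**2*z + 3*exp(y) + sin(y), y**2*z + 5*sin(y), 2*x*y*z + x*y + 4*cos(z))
(2*x*z + x - y**2, -3*x**2 - 2*y*z - y, -3*exp(y) - cos(y))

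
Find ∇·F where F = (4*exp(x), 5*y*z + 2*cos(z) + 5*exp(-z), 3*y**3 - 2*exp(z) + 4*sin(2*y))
5*z + 4*exp(x) - 2*exp(z)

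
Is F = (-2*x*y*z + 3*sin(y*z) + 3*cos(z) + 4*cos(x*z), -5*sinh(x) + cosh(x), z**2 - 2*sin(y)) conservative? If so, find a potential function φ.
No, ∇×F = (-2*cos(y), -2*x*y - 4*x*sin(x*z) + 3*y*cos(y*z) - 3*sin(z), 2*x*z - 3*z*cos(y*z) + sinh(x) - 5*cosh(x)) ≠ 0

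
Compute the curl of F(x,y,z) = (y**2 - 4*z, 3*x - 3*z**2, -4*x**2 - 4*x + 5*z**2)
(6*z, 8*x, 3 - 2*y)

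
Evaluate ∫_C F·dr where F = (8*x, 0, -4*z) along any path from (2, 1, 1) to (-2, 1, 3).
-16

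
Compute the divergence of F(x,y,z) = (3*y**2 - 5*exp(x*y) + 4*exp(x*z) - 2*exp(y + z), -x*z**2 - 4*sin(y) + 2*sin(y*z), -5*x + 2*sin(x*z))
2*x*cos(x*z) - 5*y*exp(x*y) + 4*z*exp(x*z) + 2*z*cos(y*z) - 4*cos(y)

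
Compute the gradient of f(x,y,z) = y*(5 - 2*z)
(0, 5 - 2*z, -2*y)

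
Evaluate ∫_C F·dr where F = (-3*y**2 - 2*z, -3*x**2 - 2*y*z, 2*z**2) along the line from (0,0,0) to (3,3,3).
-63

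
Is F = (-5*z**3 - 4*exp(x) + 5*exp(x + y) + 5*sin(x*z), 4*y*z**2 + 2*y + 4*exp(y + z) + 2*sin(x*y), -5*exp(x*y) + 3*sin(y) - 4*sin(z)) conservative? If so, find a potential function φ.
No, ∇×F = (-5*x*exp(x*y) - 8*y*z - 4*exp(y + z) + 3*cos(y), 5*x*cos(x*z) + 5*y*exp(x*y) - 15*z**2, 2*y*cos(x*y) - 5*exp(x + y)) ≠ 0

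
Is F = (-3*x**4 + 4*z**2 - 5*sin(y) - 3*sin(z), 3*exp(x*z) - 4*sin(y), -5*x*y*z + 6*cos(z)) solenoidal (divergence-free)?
No, ∇·F = -12*x**3 - 5*x*y - 6*sin(z) - 4*cos(y)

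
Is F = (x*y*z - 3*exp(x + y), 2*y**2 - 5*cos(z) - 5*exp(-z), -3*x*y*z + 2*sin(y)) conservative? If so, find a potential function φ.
No, ∇×F = (-3*x*z - 5*sin(z) + 2*cos(y) - 5*exp(-z), y*(x + 3*z), -x*z + 3*exp(x + y)) ≠ 0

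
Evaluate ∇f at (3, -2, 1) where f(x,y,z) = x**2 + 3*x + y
(9, 1, 0)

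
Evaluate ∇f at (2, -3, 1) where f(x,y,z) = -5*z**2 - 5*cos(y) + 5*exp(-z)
(0, -5*sin(3), -10 - 5*exp(-1))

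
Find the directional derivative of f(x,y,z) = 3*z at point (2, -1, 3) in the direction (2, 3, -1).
-3*sqrt(14)/14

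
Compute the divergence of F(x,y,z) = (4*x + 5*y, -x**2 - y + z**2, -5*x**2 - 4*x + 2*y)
3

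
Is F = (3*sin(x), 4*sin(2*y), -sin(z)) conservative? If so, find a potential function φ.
Yes, F is conservative. φ = -3*cos(x) - 2*cos(2*y) + cos(z)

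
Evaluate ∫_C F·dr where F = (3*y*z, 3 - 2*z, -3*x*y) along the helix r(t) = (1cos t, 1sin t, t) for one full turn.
-3*pi**2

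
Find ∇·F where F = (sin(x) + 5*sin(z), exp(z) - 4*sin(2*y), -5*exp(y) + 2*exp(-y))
cos(x) - 8*cos(2*y)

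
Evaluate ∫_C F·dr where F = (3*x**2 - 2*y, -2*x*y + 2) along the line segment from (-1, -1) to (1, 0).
17/3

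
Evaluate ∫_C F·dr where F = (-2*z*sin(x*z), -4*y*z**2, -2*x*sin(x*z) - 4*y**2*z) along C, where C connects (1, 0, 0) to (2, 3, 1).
-20 + 2*cos(2)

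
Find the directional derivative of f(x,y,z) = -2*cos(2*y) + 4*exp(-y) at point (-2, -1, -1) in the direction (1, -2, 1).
4*sqrt(6)*(sin(2) + E)/3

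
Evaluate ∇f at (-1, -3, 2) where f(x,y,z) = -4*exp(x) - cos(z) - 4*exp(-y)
(-4*exp(-1), 4*exp(3), sin(2))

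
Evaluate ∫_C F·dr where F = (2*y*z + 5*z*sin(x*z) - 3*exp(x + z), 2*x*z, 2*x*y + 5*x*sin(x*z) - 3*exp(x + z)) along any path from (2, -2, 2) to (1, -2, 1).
-3*exp(2) + 5*cos(4) - 5*cos(1) + 12 + 3*exp(4)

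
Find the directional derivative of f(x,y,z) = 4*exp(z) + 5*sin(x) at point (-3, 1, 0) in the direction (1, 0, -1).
sqrt(2)*(5*cos(3) - 4)/2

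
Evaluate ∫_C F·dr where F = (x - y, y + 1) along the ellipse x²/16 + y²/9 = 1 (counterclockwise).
12*pi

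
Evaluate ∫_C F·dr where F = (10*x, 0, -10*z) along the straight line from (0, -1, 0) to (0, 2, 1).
-5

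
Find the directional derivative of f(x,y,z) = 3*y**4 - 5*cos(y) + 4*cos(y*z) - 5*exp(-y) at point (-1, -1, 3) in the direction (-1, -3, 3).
3*sqrt(19)*(-5*E - 16*sin(3) + 5*sin(1) + 12)/19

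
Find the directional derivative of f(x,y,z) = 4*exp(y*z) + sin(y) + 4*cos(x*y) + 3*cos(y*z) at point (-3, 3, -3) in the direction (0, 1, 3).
sqrt(10)*(exp(9)*cos(3) + 24 + 6*exp(9)*sin(9))*exp(-9)/10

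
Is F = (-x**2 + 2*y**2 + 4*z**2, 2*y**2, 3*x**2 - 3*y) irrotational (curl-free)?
No, ∇×F = (-3, -6*x + 8*z, -4*y)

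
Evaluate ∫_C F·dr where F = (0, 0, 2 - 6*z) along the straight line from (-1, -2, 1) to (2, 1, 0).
1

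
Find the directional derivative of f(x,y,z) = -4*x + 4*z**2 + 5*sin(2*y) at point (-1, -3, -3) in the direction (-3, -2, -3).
2*sqrt(22)*(21 - 5*cos(6))/11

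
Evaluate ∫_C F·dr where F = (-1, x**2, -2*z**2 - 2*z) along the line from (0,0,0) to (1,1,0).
-2/3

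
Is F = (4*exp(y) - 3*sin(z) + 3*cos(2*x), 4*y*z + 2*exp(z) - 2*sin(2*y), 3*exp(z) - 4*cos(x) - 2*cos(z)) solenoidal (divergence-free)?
No, ∇·F = 4*z + 3*exp(z) - 6*sin(2*x) + 2*sin(z) - 4*cos(2*y)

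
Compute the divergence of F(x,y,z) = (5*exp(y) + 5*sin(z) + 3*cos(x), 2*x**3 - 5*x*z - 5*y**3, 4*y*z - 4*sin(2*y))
-15*y**2 + 4*y - 3*sin(x)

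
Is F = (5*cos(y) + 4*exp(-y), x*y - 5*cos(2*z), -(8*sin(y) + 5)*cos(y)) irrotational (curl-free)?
No, ∇×F = (5*sin(y) - 10*sin(2*z) - 8*cos(2*y), 0, y + 5*sin(y) + 4*exp(-y))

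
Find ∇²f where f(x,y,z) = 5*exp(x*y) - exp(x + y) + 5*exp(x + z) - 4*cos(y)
5*x**2*exp(x*y) + 5*y**2*exp(x*y) - 2*exp(x + y) + 10*exp(x + z) + 4*cos(y)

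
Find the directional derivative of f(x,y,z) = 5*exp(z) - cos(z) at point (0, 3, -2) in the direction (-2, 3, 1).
sqrt(14)*(-exp(2)*sin(2) + 5)*exp(-2)/14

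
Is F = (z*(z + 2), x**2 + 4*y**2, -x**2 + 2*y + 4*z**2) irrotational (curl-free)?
No, ∇×F = (2, 2*x + 2*z + 2, 2*x)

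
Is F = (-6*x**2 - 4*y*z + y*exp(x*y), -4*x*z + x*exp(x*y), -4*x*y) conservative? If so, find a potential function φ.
Yes, F is conservative. φ = -2*x**3 - 4*x*y*z + exp(x*y)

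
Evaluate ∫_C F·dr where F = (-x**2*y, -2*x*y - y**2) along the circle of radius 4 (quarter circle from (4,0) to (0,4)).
-64 + 16*pi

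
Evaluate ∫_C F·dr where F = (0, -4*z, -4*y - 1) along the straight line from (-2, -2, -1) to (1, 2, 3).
-20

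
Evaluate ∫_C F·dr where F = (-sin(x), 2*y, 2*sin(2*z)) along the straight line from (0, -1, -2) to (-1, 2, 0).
cos(4) + cos(1) + 1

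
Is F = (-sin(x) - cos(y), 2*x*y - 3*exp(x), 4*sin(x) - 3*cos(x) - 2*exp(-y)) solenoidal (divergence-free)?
No, ∇·F = 2*x - cos(x)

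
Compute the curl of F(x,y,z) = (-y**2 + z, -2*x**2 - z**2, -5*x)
(2*z, 6, -4*x + 2*y)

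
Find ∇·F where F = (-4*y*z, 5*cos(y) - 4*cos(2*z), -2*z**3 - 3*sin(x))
-6*z**2 - 5*sin(y)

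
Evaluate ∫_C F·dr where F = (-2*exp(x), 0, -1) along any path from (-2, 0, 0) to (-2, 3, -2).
2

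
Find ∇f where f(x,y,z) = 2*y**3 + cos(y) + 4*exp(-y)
(0, 6*y**2 - sin(y) - 4*exp(-y), 0)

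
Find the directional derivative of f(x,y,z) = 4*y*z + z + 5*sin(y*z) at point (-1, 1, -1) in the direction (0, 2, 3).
sqrt(13)*(5*cos(1) + 7)/13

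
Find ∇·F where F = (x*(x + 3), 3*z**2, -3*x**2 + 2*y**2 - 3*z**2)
2*x - 6*z + 3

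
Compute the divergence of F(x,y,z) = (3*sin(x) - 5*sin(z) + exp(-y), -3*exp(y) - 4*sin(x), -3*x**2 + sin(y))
-3*exp(y) + 3*cos(x)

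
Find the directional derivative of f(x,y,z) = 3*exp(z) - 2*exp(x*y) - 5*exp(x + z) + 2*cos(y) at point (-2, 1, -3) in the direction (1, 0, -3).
sqrt(10)*(-9*exp(2) - 2*exp(3) + 10)*exp(-5)/10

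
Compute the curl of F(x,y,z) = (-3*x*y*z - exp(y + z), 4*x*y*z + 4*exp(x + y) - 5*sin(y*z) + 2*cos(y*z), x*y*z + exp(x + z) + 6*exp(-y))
(-4*x*y + x*z + 2*y*sin(y*z) + 5*y*cos(y*z) - 6*exp(-y), -3*x*y - y*z - exp(x + z) - exp(y + z), 3*x*z + 4*y*z + 4*exp(x + y) + exp(y + z))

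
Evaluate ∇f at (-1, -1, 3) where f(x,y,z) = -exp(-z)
(0, 0, exp(-3))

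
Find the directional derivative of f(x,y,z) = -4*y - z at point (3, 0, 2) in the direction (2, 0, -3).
3*sqrt(13)/13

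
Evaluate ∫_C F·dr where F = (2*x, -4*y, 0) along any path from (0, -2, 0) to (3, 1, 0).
15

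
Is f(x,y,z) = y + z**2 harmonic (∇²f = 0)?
No, ∇²f = 2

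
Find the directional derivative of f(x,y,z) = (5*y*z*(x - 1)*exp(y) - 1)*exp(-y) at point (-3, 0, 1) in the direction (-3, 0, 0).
0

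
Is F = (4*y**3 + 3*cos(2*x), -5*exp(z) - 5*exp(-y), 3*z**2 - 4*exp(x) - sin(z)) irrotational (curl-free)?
No, ∇×F = (5*exp(z), 4*exp(x), -12*y**2)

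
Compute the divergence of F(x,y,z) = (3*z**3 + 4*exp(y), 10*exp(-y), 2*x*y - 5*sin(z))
-5*cos(z) - 10*exp(-y)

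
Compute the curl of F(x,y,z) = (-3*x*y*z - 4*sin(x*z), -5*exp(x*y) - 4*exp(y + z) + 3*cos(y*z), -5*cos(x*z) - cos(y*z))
(3*y*sin(y*z) + z*sin(y*z) + 4*exp(y + z), -3*x*y - 4*x*cos(x*z) - 5*z*sin(x*z), 3*x*z - 5*y*exp(x*y))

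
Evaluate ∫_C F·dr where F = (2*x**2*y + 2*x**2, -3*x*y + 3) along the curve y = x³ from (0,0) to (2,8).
-2392/21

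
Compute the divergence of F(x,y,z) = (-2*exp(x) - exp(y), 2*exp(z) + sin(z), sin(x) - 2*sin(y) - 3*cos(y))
-2*exp(x)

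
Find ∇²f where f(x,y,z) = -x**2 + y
-2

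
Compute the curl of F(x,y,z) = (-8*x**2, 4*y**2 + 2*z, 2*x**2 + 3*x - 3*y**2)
(-6*y - 2, -4*x - 3, 0)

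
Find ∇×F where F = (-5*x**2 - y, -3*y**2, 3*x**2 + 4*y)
(4, -6*x, 1)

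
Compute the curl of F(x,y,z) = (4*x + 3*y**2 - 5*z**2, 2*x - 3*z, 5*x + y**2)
(2*y + 3, -10*z - 5, 2 - 6*y)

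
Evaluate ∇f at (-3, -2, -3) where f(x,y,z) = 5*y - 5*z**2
(0, 5, 30)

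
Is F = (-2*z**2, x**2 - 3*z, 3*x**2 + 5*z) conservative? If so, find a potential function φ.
No, ∇×F = (3, -6*x - 4*z, 2*x) ≠ 0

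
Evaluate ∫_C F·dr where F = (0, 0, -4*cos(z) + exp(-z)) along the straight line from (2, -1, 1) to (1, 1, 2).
(4*(-sin(2) + sin(1))*exp(2) - 1 + E)*exp(-2)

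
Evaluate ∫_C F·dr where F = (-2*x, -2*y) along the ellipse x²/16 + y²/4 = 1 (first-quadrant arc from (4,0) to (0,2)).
12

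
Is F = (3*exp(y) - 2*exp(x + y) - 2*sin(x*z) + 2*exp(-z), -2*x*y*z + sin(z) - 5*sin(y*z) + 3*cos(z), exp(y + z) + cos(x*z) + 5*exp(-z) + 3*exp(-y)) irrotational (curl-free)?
No, ∇×F = (2*x*y + 5*y*cos(y*z) + exp(y + z) + 3*sin(z) - cos(z) - 3*exp(-y), -2*x*cos(x*z) + z*sin(x*z) - 2*exp(-z), -2*y*z - 3*exp(y) + 2*exp(x + y))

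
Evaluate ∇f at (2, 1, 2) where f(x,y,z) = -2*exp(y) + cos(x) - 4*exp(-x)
(-sin(2) + 4*exp(-2), -2*E, 0)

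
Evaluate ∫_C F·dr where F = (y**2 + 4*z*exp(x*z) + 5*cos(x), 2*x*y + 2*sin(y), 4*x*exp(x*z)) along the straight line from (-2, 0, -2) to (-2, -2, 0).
-4*exp(4) - 2 - 2*cos(2)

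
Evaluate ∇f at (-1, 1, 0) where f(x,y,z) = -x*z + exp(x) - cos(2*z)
(exp(-1), 0, 1)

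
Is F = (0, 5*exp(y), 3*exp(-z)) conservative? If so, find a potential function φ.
Yes, F is conservative. φ = 5*exp(y) - 3*exp(-z)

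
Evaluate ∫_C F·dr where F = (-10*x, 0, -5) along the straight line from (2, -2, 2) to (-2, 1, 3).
-5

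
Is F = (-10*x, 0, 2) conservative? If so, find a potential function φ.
Yes, F is conservative. φ = -5*x**2 + 2*z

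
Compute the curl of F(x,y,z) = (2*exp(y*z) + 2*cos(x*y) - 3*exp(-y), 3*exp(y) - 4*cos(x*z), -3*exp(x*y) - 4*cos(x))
(-x*(3*exp(x*y) + 4*sin(x*z)), 3*y*exp(x*y) + 2*y*exp(y*z) - 4*sin(x), 2*x*sin(x*y) - 2*z*exp(y*z) + 4*z*sin(x*z) - 3*exp(-y))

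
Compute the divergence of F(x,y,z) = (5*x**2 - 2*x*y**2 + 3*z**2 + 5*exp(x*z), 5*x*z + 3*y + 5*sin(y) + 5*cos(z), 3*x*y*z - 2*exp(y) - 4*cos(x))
3*x*y + 10*x - 2*y**2 + 5*z*exp(x*z) + 5*cos(y) + 3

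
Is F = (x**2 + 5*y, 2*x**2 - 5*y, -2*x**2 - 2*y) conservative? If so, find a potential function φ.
No, ∇×F = (-2, 4*x, 4*x - 5) ≠ 0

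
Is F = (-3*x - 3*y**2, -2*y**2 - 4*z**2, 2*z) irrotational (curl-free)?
No, ∇×F = (8*z, 0, 6*y)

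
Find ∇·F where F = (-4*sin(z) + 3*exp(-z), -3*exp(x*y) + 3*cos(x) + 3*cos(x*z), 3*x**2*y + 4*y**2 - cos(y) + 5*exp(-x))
-3*x*exp(x*y)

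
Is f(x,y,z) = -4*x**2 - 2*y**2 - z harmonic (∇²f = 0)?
No, ∇²f = -12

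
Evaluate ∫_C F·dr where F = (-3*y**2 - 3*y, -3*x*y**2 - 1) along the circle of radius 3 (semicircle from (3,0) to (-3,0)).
108 - 135*pi/8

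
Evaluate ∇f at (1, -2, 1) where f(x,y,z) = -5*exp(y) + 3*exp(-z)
(0, -5*exp(-2), -3*exp(-1))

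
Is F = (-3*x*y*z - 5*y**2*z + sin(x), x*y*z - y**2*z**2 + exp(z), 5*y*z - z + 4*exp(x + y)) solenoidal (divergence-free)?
No, ∇·F = x*z - 2*y*z**2 - 3*y*z + 5*y + cos(x) - 1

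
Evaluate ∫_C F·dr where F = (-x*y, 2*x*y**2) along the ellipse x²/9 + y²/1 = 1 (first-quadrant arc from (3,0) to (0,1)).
3*pi/8 + 3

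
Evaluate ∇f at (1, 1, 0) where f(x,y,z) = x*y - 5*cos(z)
(1, 1, 0)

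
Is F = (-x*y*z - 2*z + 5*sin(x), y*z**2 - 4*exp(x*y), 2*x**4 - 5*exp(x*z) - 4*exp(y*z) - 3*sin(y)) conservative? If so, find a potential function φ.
No, ∇×F = (-2*y*z - 4*z*exp(y*z) - 3*cos(y), -8*x**3 - x*y + 5*z*exp(x*z) - 2, x*z - 4*y*exp(x*y)) ≠ 0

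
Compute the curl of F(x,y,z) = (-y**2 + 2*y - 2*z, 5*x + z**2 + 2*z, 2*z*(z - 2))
(-2*z - 2, -2, 2*y + 3)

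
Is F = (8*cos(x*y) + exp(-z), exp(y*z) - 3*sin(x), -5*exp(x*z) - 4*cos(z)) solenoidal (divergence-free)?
No, ∇·F = -5*x*exp(x*z) - 8*y*sin(x*y) + z*exp(y*z) + 4*sin(z)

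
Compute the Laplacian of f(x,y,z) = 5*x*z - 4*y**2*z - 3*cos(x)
-8*z + 3*cos(x)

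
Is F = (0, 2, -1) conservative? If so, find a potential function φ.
Yes, F is conservative. φ = 2*y - z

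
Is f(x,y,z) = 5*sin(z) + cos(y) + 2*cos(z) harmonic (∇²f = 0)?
No, ∇²f = -5*sin(z) - cos(y) - 2*cos(z)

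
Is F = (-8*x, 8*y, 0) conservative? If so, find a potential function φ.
Yes, F is conservative. φ = -4*x**2 + 4*y**2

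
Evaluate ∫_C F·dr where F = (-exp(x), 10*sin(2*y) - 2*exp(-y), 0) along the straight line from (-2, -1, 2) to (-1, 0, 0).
-2*E - 3 + 5*cos(2) - exp(-1) + exp(-2)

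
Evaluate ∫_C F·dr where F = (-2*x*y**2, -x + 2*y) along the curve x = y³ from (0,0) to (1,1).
0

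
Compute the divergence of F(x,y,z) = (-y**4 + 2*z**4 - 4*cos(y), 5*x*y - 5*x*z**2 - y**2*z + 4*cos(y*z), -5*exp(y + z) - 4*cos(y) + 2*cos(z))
5*x - 2*y*z - 4*z*sin(y*z) - 5*exp(y + z) - 2*sin(z)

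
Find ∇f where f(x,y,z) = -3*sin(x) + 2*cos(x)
(-2*sin(x) - 3*cos(x), 0, 0)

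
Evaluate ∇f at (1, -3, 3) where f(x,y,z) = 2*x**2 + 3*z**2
(4, 0, 18)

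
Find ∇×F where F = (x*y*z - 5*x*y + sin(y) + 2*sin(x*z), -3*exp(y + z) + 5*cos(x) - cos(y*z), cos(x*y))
(-x*sin(x*y) - y*sin(y*z) + 3*exp(y + z), x*y + 2*x*cos(x*z) + y*sin(x*y), -x*z + 5*x - 5*sin(x) - cos(y))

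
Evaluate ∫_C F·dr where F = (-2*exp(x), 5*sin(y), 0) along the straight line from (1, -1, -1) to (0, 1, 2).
-2 + 2*E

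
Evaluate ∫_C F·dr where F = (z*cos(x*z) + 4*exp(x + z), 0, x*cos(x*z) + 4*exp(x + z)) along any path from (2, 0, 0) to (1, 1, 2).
-4*exp(2) + sin(2) + 4*exp(3)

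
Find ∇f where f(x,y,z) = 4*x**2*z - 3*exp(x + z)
(8*x*z - 3*exp(x + z), 0, 4*x**2 - 3*exp(x + z))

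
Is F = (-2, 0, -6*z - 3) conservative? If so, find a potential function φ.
Yes, F is conservative. φ = -2*x - 3*z**2 - 3*z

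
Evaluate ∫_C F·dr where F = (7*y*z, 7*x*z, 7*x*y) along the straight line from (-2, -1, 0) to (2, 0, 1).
0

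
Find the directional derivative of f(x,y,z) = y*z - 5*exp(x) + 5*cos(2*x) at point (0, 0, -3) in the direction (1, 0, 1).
-5*sqrt(2)/2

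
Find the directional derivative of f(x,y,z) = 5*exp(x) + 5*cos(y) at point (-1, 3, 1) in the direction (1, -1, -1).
5*sqrt(3)*(E*sin(3) + 1)*exp(-1)/3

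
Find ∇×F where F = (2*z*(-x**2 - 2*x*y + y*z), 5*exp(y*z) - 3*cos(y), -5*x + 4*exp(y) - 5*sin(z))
(-5*y*exp(y*z) + 4*exp(y), -2*x**2 - 4*x*y + 4*y*z + 5, 2*z*(2*x - z))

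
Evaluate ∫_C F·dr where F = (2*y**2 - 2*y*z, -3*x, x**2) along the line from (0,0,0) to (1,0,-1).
-1/3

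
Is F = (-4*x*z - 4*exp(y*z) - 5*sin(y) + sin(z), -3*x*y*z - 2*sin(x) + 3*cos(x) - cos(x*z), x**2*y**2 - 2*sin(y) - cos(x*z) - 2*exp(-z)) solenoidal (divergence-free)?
No, ∇·F = -3*x*z + x*sin(x*z) - 4*z + 2*exp(-z)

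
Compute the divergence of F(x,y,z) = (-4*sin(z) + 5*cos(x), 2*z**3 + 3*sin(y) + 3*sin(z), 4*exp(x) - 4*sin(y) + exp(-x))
-5*sin(x) + 3*cos(y)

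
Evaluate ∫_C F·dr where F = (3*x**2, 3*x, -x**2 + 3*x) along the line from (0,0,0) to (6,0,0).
216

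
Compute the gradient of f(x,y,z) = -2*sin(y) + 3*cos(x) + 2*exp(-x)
(-3*sin(x) - 2*exp(-x), -2*cos(y), 0)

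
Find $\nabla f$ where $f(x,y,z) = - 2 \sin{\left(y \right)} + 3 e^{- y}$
(0, -2*cos(y) - 3*exp(-y), 0)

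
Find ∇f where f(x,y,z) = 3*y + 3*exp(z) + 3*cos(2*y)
(0, 3 - 6*sin(2*y), 3*exp(z))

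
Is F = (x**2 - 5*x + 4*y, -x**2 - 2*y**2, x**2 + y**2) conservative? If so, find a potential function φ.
No, ∇×F = (2*y, -2*x, -2*x - 4) ≠ 0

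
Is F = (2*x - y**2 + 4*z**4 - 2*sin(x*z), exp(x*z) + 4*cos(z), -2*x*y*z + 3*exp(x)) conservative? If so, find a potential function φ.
No, ∇×F = (-2*x*z - x*exp(x*z) + 4*sin(z), -2*x*cos(x*z) + 2*y*z + 16*z**3 - 3*exp(x), 2*y + z*exp(x*z)) ≠ 0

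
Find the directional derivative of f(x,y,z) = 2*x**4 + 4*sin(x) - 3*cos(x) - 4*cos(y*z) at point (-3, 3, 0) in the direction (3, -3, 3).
sqrt(3)*(-72 + 4*cos(3)/3 - sin(3))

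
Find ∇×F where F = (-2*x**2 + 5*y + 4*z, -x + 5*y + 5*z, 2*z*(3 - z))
(-5, 4, -6)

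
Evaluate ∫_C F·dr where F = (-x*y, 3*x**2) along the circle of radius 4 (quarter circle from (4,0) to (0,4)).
448/3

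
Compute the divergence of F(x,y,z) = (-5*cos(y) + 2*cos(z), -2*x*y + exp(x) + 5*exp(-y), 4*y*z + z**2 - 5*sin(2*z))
-2*x + 4*y + 2*z - 10*cos(2*z) - 5*exp(-y)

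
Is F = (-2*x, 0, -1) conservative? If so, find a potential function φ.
Yes, F is conservative. φ = -x**2 - z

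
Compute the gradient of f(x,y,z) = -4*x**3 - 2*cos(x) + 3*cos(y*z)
(-12*x**2 + 2*sin(x), -3*z*sin(y*z), -3*y*sin(y*z))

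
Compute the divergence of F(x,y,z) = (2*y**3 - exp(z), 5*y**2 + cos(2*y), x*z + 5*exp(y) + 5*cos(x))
x + 10*y - 2*sin(2*y)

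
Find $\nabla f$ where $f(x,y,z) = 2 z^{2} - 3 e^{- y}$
(0, 3*exp(-y), 4*z)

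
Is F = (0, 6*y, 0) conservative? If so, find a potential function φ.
Yes, F is conservative. φ = 3*y**2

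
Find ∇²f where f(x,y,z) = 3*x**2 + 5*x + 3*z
6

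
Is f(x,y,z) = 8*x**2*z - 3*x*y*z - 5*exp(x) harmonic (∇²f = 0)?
No, ∇²f = 16*z - 5*exp(x)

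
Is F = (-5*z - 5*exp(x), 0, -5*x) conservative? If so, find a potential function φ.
Yes, F is conservative. φ = -5*x*z - 5*exp(x)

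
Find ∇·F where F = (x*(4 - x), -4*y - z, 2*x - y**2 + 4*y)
-2*x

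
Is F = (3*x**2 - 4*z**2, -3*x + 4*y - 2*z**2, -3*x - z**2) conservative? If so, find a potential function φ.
No, ∇×F = (4*z, 3 - 8*z, -3) ≠ 0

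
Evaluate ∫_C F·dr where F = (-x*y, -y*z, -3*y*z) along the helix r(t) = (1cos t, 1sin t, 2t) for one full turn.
25*pi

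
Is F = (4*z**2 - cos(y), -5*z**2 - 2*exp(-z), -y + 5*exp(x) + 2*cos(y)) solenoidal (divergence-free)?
Yes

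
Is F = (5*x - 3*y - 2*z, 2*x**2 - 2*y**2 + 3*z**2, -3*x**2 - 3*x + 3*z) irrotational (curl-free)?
No, ∇×F = (-6*z, 6*x + 1, 4*x + 3)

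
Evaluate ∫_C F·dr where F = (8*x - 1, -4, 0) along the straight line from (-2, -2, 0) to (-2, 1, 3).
-12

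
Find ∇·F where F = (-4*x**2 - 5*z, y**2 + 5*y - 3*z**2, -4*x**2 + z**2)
-8*x + 2*y + 2*z + 5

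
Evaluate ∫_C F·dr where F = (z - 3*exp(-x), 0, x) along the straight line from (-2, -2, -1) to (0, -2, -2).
1 - 3*exp(2)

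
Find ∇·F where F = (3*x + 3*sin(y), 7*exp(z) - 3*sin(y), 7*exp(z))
7*exp(z) - 3*cos(y) + 3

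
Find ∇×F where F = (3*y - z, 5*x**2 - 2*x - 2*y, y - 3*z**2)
(1, -1, 10*x - 5)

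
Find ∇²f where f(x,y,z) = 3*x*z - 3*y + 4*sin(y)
-4*sin(y)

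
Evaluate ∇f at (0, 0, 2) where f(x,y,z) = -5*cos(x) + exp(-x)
(-1, 0, 0)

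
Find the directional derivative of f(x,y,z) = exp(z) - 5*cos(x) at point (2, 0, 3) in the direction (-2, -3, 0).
-10*sqrt(13)*sin(2)/13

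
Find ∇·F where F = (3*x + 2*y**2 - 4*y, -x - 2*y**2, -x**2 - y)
3 - 4*y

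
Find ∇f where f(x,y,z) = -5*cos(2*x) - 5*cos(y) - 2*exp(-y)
(10*sin(2*x), 5*sin(y) + 2*exp(-y), 0)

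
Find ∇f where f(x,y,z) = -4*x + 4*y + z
(-4, 4, 1)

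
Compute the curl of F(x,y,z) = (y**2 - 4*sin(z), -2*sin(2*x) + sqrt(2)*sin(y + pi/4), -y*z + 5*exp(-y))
(-z - 5*exp(-y), -4*cos(z), -2*y - 4*cos(2*x))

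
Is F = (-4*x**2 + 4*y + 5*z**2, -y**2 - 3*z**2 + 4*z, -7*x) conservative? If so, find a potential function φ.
No, ∇×F = (6*z - 4, 10*z + 7, -4) ≠ 0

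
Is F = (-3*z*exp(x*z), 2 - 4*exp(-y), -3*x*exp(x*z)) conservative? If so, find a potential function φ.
Yes, F is conservative. φ = 2*y - 3*exp(x*z) + 4*exp(-y)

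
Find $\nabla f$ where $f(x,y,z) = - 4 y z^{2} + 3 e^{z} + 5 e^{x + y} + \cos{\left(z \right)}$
(5*exp(x + y), -4*z**2 + 5*exp(x + y), -8*y*z + 3*exp(z) - sin(z))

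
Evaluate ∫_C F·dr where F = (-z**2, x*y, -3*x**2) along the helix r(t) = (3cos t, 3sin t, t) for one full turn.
3*pi*(-4*pi - 9)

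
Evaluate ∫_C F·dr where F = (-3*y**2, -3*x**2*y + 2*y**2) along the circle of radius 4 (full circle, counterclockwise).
0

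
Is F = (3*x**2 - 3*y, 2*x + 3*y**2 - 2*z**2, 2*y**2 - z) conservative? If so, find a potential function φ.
No, ∇×F = (4*y + 4*z, 0, 5) ≠ 0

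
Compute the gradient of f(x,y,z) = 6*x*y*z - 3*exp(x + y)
(6*y*z - 3*exp(x + y), 6*x*z - 3*exp(x + y), 6*x*y)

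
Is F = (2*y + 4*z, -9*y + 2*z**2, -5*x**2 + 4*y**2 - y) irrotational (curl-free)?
No, ∇×F = (8*y - 4*z - 1, 10*x + 4, -2)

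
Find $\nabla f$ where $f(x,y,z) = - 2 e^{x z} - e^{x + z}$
(-2*z*exp(x*z) - exp(x + z), 0, -2*x*exp(x*z) - exp(x + z))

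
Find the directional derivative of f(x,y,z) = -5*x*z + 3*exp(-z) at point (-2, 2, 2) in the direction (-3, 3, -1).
sqrt(19)*(3 + 20*exp(2))*exp(-2)/19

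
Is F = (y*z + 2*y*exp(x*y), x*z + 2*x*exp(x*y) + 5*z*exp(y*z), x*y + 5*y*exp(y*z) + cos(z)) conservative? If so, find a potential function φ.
Yes, F is conservative. φ = x*y*z + 2*exp(x*y) + 5*exp(y*z) + sin(z)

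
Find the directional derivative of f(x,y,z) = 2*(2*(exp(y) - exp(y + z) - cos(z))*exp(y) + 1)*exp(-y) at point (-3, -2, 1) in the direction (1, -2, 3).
2*sqrt(14)*(-E - 2 + 3*exp(2)*sin(1) + exp(4))*exp(-2)/7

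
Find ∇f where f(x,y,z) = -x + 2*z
(-1, 0, 2)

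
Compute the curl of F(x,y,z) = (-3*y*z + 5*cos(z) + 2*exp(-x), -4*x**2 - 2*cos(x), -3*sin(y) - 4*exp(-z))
(-3*cos(y), -3*y - 5*sin(z), -8*x + 3*z + 2*sin(x))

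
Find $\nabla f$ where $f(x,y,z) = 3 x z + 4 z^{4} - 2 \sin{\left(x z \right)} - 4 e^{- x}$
(-2*z*cos(x*z) + 3*z + 4*exp(-x), 0, -2*x*cos(x*z) + 3*x + 16*z**3)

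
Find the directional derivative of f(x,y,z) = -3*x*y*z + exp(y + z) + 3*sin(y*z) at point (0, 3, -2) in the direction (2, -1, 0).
sqrt(5)*(-E + 6*cos(6) + 36)/5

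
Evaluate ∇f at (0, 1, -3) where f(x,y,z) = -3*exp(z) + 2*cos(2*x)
(0, 0, -3*exp(-3))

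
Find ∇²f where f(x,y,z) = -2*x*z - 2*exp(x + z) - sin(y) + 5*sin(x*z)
-5*x**2*sin(x*z) - 5*z**2*sin(x*z) - 4*exp(x + z) + sin(y)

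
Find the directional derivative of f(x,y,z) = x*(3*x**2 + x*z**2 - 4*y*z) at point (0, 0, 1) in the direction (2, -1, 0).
0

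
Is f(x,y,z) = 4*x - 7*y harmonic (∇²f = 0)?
Yes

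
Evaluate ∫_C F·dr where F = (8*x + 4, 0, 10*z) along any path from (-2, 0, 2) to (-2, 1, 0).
-20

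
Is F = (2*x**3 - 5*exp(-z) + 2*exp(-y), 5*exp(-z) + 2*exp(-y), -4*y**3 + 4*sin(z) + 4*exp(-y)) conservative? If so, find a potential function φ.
No, ∇×F = (-12*y**2 + 5*exp(-z) - 4*exp(-y), 5*exp(-z), 2*exp(-y)) ≠ 0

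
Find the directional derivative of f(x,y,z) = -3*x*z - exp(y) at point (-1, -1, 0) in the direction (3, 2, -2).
2*sqrt(17)*(-3*E - 1)*exp(-1)/17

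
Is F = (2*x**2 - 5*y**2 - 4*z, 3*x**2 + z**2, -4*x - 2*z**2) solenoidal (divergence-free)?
No, ∇·F = 4*x - 4*z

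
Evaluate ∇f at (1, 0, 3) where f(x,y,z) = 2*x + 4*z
(2, 0, 4)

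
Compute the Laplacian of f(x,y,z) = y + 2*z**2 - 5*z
4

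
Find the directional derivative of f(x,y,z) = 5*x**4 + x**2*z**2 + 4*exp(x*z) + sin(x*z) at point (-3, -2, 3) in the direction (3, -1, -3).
18*sqrt(19)*(-108*exp(9) + exp(9)*cos(9) + 4)*exp(-9)/19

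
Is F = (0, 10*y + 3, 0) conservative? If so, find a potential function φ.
Yes, F is conservative. φ = y*(5*y + 3)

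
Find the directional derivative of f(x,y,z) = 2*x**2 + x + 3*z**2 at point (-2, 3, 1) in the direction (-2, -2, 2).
13*sqrt(3)/3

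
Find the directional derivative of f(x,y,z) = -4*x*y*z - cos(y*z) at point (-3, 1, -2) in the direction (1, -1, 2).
2*sqrt(6)*(14 - sin(2))/3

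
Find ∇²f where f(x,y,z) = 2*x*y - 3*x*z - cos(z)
cos(z)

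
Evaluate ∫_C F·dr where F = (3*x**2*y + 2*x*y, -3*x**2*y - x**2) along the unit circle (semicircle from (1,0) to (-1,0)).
-3*pi/8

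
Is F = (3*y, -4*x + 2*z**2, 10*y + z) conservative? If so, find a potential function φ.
No, ∇×F = (10 - 4*z, 0, -7) ≠ 0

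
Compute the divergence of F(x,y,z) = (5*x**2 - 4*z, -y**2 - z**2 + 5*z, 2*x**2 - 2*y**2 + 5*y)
10*x - 2*y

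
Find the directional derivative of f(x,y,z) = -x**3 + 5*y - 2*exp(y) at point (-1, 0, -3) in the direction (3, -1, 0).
-6*sqrt(10)/5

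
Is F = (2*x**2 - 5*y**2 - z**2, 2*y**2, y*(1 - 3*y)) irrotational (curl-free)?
No, ∇×F = (1 - 6*y, -2*z, 10*y)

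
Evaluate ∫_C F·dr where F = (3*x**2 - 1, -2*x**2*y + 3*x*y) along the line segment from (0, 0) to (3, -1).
45/2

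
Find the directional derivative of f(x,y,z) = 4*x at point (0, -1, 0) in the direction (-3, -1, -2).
-6*sqrt(14)/7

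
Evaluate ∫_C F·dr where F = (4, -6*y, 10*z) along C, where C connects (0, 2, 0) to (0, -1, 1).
14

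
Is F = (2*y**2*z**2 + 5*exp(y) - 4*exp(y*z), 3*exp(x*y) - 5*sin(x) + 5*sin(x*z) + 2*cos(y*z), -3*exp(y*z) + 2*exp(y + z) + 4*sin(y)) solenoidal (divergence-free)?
No, ∇·F = 3*x*exp(x*y) - 3*y*exp(y*z) - 2*z*sin(y*z) + 2*exp(y + z)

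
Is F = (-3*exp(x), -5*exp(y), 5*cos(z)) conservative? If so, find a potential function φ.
Yes, F is conservative. φ = -3*exp(x) - 5*exp(y) + 5*sin(z)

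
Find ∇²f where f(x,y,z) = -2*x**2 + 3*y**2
2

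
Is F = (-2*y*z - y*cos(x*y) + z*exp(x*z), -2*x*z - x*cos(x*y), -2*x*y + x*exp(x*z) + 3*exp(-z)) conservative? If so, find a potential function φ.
Yes, F is conservative. φ = -2*x*y*z + exp(x*z) - sin(x*y) - 3*exp(-z)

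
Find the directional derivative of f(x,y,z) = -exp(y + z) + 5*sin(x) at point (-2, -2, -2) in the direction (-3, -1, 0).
sqrt(10)*(1 - 15*exp(4)*cos(2))*exp(-4)/10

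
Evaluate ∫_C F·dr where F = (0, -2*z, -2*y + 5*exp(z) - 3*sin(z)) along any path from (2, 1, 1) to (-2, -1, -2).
-5*E - 2 - 3*cos(1) + 3*cos(2) + 5*exp(-2)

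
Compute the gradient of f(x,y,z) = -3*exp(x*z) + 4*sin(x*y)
(4*y*cos(x*y) - 3*z*exp(x*z), 4*x*cos(x*y), -3*x*exp(x*z))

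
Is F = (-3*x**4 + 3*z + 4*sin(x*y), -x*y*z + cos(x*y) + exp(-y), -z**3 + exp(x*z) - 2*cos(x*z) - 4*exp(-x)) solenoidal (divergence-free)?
No, ∇·F = -12*x**3 - x*z + x*exp(x*z) - x*sin(x*y) + 2*x*sin(x*z) + 4*y*cos(x*y) - 3*z**2 - exp(-y)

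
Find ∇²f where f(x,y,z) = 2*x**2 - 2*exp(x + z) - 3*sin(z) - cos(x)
-4*exp(x + z) + 3*sin(z) + cos(x) + 4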